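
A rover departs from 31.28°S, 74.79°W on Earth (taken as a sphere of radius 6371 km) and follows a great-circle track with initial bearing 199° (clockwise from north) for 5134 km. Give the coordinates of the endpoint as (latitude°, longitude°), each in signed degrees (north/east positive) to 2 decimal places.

Angular distance δ = d/R = 5134/6371 = 0.80584 rad; initial bearing θ = 3.4732 rad.
sin φ₂ = sin φ₁ cos δ + cos φ₁ sin δ cos θ = (-0.5192)(0.6925) + (0.8546)(0.7214)(-0.9455) = -0.9425, so φ₂ = -70.48°.
Δλ = atan2(sin θ sin δ cos φ₁, cos δ − sin φ₁ sin φ₂) = atan2(-0.2007, 0.2031) = -44.659°.
λ₂ = -74.790° − 44.659° = -119.45°.

-70.48°, -119.45°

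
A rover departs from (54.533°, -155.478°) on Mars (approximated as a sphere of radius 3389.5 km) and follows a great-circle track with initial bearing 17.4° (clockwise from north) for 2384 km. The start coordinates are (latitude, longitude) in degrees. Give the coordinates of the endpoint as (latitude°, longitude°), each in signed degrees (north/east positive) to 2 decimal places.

78.31°, -48.21°

Angular distance δ = d/R = 2384/3389.5 = 0.70335 rad; initial bearing θ = 0.3037 rad.
sin φ₂ = sin φ₁ cos δ + cos φ₁ sin δ cos θ = (0.8144)(0.7627) + (0.5802)(0.6468)(0.9542) = 0.9793, so φ₂ = 78.31°.
Δλ = atan2(sin θ sin δ cos φ₁, cos δ − sin φ₁ sin φ₂) = atan2(0.1122, -0.0349) = 107.269°.
λ₂ = -155.478° + 107.269° = -48.21°.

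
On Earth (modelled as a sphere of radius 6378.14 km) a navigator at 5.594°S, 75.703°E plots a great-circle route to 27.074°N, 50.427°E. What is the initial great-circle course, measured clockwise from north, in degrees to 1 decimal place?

Δλ = -25.276° = -0.4411 rad.
y = sin Δλ · cos φ₂ = (-0.4270)(0.8904) = -0.3802
x = cos φ₁ sin φ₂ − sin φ₁ cos φ₂ cos Δλ = (0.9952)(0.4551) − (-0.0975)(0.8904)(0.9043) = 0.5315
θ = atan2(y, x) = -35.58°; adding 360° gives 324.4°.

324.4°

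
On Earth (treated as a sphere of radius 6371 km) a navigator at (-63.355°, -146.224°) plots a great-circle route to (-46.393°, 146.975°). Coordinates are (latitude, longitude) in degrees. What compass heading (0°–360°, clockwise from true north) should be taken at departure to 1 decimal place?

262.6°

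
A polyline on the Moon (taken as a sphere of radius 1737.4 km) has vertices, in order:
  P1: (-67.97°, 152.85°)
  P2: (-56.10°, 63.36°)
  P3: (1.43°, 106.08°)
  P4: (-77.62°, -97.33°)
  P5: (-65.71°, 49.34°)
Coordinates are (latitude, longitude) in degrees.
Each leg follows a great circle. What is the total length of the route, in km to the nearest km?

Leg P1→P2: central angle 0.6900 rad, distance 1198.7 km.
Leg P2→P3: central angle 1.1713 rad, distance 2035.1 km.
Leg P3→P4: central angle 1.7937 rad, distance 3116.4 km.
Leg P4→P5: central angle 0.6153 rad, distance 1069.0 km.
Total: 1198.7 + 2035.1 + 3116.4 + 1069.0 ≈ 7419 km.

7419 km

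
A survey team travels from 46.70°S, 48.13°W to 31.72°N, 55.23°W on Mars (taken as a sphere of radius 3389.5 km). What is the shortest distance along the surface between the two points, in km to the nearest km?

In radians: φ₁ = -0.8151, φ₂ = 0.5536, Δλ = -7.100° = -0.1239 rad.
Haversine: a = sin²(Δφ/2) + cos φ₁ cos φ₂ sin²(Δλ/2) = 0.3996 + (0.6858)(0.8506)(0.0038) = 0.40187.
Central angle c = 2·arcsin(√a) = 1.37325 rad.
Distance = R·c = 3389.5 × 1.3733 ≈ 4655 km.

4655 km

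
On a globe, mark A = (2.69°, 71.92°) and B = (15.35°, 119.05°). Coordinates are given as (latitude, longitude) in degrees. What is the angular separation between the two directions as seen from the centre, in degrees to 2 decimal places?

In radians: φ₁ = 0.0469, φ₂ = 0.2679, Δλ = 47.130° = 0.8226 rad.
cos c = sin φ₁ sin φ₂ + cos φ₁ cos φ₂ cos Δλ = (0.0469)(0.2647) + (0.9989)(0.9643)(0.6803) = 0.66777,
so c = arccos(0.66777) = 0.83959 rad.
So the angular separation is 48.10°.

48.10°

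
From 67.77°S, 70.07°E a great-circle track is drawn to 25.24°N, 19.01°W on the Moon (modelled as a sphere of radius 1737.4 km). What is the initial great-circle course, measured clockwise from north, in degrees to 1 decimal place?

280.9°

With φ₁ = -1.1828, φ₂ = 0.4405, Δλ = -1.5547 rad, the forward-azimuth formula gives
θ = atan2( sin Δλ cos φ₂ , cos φ₁ sin φ₂ − sin φ₁ cos φ₂ cos Δλ ) = atan2(-0.9044, 0.1748) = -79.06°.
Adding 360° brings this into [0°, 360°): 280.9°.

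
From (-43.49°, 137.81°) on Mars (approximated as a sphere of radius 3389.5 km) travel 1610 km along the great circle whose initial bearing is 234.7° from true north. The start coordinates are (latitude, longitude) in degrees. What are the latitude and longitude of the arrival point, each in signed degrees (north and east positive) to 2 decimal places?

-53.49°, 98.95°

Angular distance δ = d/R = 1610/3389.5 = 0.47500 rad; initial bearing θ = 4.0963 rad.
sin φ₂ = sin φ₁ cos δ + cos φ₁ sin δ cos θ = (-0.6882)(0.8893) + (0.7255)(0.4573)(-0.5779) = -0.8038, so φ₂ = -53.49°.
Δλ = atan2(sin θ sin δ cos φ₁, cos δ − sin φ₁ sin φ₂) = atan2(-0.2708, 0.3361) = -38.856°.
λ₂ = 137.810° − 38.856° = 98.95°.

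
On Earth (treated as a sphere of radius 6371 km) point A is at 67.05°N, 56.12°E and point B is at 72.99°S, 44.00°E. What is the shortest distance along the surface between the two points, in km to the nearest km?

15597 km

Let φ₁ = 1.1702 rad, φ₂ = -1.2739 rad, and Δλ = -0.2115 rad.
Haversine: a = sin²(Δφ/2) + cos φ₁ cos φ₂ sin²(Δλ/2) = 0.8832 + (0.3899)(0.2925)(0.0111) = 0.88452.
Central angle c = 2·arcsin(√a) = 2.44813 rad.
Distance = R·c = 6371 × 2.4481 ≈ 15597 km.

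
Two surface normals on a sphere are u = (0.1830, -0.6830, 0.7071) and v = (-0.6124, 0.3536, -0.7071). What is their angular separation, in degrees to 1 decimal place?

u·v = -0.8536; |u| = 1.0000, |v| = 1.0000.
cos θ = (u·v)/(|u||v|) = -0.8536, so θ = 148.6°.

148.6°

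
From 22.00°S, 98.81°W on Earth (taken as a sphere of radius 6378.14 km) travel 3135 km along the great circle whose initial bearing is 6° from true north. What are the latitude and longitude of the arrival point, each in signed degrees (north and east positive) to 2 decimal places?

Angular distance δ = d/R = 3135/6378.14 = 0.49152 rad; initial bearing θ = 0.1047 rad.
sin φ₂ = sin φ₁ cos δ + cos φ₁ sin δ cos θ = (-0.3746)(0.8816) + (0.9272)(0.4720)(0.9945) = 0.1049, so φ₂ = 6.02°.
Δλ = atan2(sin θ sin δ cos φ₁, cos δ − sin φ₁ sin φ₂) = atan2(0.0457, 0.9209) = 2.844°.
λ₂ = -98.810° + 2.844° = -95.97°.

6.02°, -95.97°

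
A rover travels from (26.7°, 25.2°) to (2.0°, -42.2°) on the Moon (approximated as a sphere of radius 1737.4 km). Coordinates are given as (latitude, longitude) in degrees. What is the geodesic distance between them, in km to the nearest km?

2092 km

In radians: φ₁ = 0.4660, φ₂ = 0.0349, Δλ = -67.400° = -1.1764 rad.
cos c = sin φ₁ sin φ₂ + cos φ₁ cos φ₂ cos Δλ = (0.4493)(0.0349) + (0.8934)(0.9994)(0.3843) = 0.35879,
so c = arccos(0.35879) = 1.20382 rad.
Distance = R·c = 1737.4 × 1.2038 ≈ 2092 km.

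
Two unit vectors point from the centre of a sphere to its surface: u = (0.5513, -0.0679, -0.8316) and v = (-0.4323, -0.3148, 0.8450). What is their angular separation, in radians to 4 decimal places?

u·v = -0.9197; |u| = 1.0001, |v| = 1.0000.
cos θ = (u·v)/(|u||v|) = -0.9196, so θ = 2.7379 rad.

2.7379 rad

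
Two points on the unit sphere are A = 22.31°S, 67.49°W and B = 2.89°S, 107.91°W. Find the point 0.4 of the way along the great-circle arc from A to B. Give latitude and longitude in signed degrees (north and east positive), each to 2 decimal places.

Central angle δ = 0.7633 rad. Interpolating on the sphere with fraction f = 0.4:
P = [sin((1−f)δ)·A + sin(fδ)·B] / sin δ = 0.6396·A + 0.4348·B in Cartesian coordinates,
giving P = (0.0930, -0.9598, -0.2647), i.e. latitude -15.35°, longitude -84.47°.

-15.35°, -84.47°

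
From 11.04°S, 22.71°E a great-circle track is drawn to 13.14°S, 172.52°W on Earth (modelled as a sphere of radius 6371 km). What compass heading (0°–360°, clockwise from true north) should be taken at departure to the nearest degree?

Δλ = 164.770° = 2.8758 rad.
y = sin Δλ · cos φ₂ = (0.2627)(0.9738) = 0.2558
x = cos φ₁ sin φ₂ − sin φ₁ cos φ₂ cos Δλ = (0.9815)(-0.2273) − (-0.1915)(0.9738)(-0.9649) = -0.4031
θ = atan2(y, x) = 147.60°, so the bearing is 148°.

148°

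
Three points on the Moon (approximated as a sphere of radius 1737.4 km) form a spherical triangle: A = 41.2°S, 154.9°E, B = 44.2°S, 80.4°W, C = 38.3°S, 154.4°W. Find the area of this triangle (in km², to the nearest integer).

Side lengths (central angles): a = 0.9432, b = 0.6725, c = 1.4181 rad; semiperimeter s = 1.5169.
By l'Huilier's theorem, tan(E/4) = √[tan(s/2) tan((s−a)/2) tan((s−b)/2) tan((s−c)/2)], giving spherical excess E = 0.3146 rad.
Area = E·R² = 0.3146 × (1737.4)² ≈ 949619 km².

949619 km²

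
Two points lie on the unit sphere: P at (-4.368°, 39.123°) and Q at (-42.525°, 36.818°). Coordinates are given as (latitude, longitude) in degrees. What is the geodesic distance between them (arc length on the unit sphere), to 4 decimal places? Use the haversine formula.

In radians: φ₁ = -0.0762, φ₂ = -0.7422, Δλ = -2.305° = -0.0402 rad.
Haversine: a = sin²(Δφ/2) + cos φ₁ cos φ₂ sin²(Δλ/2) = 0.1068 + (0.9971)(0.7370)(0.0004) = 0.10714.
Central angle c = 2·arcsin(√a) = 0.66693 rad.
On the unit sphere the arc length equals the central angle: 0.6669.

0.6669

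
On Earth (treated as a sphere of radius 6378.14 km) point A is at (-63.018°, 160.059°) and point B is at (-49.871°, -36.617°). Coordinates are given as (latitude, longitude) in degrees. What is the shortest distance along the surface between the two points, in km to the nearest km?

7385 km

Let φ₁ = -1.0999 rad, φ₂ = -0.8704 rad, and Δλ = 2.8505 rad.
cos c = sin φ₁ sin φ₂ + cos φ₁ cos φ₂ cos Δλ = (-0.8911)(-0.7646) + (0.4537)(0.6445)(-0.9579) = 0.40125,
so c = arccos(0.40125) = 1.15792 rad.
Distance = R·c = 6378.14 × 1.1579 ≈ 7385 km.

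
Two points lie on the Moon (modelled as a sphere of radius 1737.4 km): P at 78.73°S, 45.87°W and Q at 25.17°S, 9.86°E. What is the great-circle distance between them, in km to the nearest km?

1786 km

With latitudes φ₁ = -78.730°, φ₂ = -25.170° and longitude difference Δλ = 55.730°:
cos c = sin φ₁ sin φ₂ + cos φ₁ cos φ₂ cos Δλ = (-0.9807)(-0.4253) + (0.1954)(0.9050)(0.5631) = 0.51670,
so c = arccos(0.51670) = 1.02780 rad.
Distance = R·c = 1737.4 × 1.0278 ≈ 1786 km.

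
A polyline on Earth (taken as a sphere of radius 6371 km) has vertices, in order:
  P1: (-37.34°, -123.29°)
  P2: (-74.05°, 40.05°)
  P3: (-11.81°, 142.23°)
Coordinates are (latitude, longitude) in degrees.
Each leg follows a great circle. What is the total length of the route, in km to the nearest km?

16679 km

Leg P1→P2: central angle 1.1876 rad, distance 7566.2 km.
Leg P2→P3: central angle 1.4303 rad, distance 9112.4 km.
Total: 7566.2 + 9112.4 ≈ 16679 km.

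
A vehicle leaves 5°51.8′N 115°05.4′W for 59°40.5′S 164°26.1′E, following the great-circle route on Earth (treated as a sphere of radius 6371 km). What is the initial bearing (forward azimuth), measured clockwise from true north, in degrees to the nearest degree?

With φ₁ = 0.1023, φ₂ = -1.0415, Δλ = -1.4046 rad, the forward-azimuth formula gives
θ = atan2( sin Δλ cos φ₂ , cos φ₁ sin φ₂ − sin φ₁ cos φ₂ cos Δλ ) = atan2(-0.4979, -0.8672) = -150.14°.
Adding 360° brings this into [0°, 360°): 210°.

210°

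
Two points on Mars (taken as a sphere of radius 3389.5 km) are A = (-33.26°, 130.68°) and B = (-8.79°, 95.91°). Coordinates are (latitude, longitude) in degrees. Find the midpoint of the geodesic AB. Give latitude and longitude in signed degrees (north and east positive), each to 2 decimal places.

-21.93°, 111.80°

The central angle between A and B is δ = 0.7034 rad.
With f = 0.5, the slerp weights are sin((1−f)δ)/sin δ = 0.5326 and sin(fδ)/sin δ = 0.5326.
Weighted sum of the unit vectors: (0.5326)·(-0.5451,0.6341,-0.5484) + (0.5326)·(-0.1018,0.9830,-0.1528) = (-0.3445, 0.8613, -0.3735).
Converting back: φ = atan2(z, √(x²+y²)) = -21.93°, λ = atan2(y, x) = 111.80°.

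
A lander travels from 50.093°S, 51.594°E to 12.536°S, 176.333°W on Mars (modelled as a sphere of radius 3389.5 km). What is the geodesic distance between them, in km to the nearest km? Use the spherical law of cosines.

With latitudes φ₁ = -50.093°, φ₂ = -12.536° and longitude difference Δλ = 132.073°:
cos c = sin φ₁ sin φ₂ + cos φ₁ cos φ₂ cos Δλ = (-0.7671)(-0.2171) + (0.6415)(0.9762)(-0.6701) = -0.25314,
so c = arccos(-0.25314) = 1.82672 rad.
Distance = R·c = 3389.5 × 1.8267 ≈ 6192 km.

6192 km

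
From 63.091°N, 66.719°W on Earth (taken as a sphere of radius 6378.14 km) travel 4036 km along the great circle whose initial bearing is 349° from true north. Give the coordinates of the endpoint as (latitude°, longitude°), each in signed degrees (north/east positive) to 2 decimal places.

Angular distance δ = d/R = 4036/6378.14 = 0.63279 rad; initial bearing θ = 6.0912 rad.
sin φ₂ = sin φ₁ cos δ + cos φ₁ sin δ cos θ = (0.8917)(0.8064) + (0.4526)(0.5914)(0.9816) = 0.9818, so φ₂ = 79.05°.
Δλ = atan2(sin θ sin δ cos φ₁, cos δ − sin φ₁ sin φ₂) = atan2(-0.0511, -0.0691) = -143.540°.
λ₂ = -66.719° − 143.540° = -210.26° → 149.74° after wrapping to (−180°, 180°].

79.05°, 149.74°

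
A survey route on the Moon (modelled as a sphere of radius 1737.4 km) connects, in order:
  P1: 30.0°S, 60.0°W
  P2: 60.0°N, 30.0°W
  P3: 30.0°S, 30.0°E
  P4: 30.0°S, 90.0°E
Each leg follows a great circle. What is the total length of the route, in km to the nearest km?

7494 km

Leg P1→P2: central angle 1.6288 rad, distance 2829.9 km.
Leg P2→P3: central angle 1.7890 rad, distance 3108.3 km.
Leg P3→P4: central angle 0.8957 rad, distance 1556.1 km.
Total: 2829.9 + 3108.3 + 1556.1 ≈ 7494 km.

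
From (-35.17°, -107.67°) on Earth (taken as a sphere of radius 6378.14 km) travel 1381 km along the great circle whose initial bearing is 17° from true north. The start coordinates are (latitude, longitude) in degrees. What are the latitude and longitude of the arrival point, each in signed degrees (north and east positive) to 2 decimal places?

-23.24°, -103.75°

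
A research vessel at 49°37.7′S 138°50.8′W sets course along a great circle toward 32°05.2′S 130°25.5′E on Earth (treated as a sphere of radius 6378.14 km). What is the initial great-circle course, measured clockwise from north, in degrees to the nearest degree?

With φ₁ = -0.8662, φ₂ = -0.5600, Δλ = -1.5835 rad, the forward-azimuth formula gives
θ = atan2( sin Δλ cos φ₂ , cos φ₁ sin φ₂ − sin φ₁ cos φ₂ cos Δλ ) = atan2(-0.8472, -0.3523) = -112.58°.
Adding 360° brings this into [0°, 360°): 247°.

247°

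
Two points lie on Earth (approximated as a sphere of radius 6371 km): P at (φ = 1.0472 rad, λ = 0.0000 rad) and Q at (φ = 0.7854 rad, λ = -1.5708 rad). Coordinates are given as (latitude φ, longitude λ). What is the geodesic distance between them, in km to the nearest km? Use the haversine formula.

With latitudes φ₁ = 60.000°, φ₂ = 45.000° and longitude difference Δλ = -90.000°:
Haversine: a = sin²(Δφ/2) + cos φ₁ cos φ₂ sin²(Δλ/2) = 0.0170 + (0.5000)(0.7071)(0.5000) = 0.19381.
Central angle c = 2·arcsin(√a) = 0.91174 rad.
Distance = R·c = 6371 × 0.9117 ≈ 5809 km.

5809 km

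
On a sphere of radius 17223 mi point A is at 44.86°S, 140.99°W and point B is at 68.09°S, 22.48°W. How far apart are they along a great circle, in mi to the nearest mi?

17470 mi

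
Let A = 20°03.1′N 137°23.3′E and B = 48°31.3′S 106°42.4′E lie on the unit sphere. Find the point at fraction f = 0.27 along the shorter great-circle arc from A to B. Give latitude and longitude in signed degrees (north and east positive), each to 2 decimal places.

1.29°, 130.50°

The central angle between A and B is δ = 1.2889 rad.
With f = 0.27, the slerp weights are sin((1−f)δ)/sin δ = 0.8413 and sin(fδ)/sin δ = 0.3550.
Weighted sum of the unit vectors: (0.8413)·(-0.6913,0.6360,0.3429) + (0.3550)·(-0.1904,0.6344,-0.7492) = (-0.6492, 0.7603, 0.0225).
Converting back: φ = atan2(z, √(x²+y²)) = 1.29°, λ = atan2(y, x) = 130.50°.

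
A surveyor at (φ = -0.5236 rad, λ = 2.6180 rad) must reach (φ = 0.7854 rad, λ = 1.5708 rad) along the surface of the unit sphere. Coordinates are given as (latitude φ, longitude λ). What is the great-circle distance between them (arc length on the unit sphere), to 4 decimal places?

With latitudes φ₁ = -30.000°, φ₂ = 45.000° and longitude difference Δλ = -60.000°:
Haversine: a = sin²(Δφ/2) + cos φ₁ cos φ₂ sin²(Δλ/2) = 0.3706 + (0.8660)(0.7071)(0.2500) = 0.52369.
Central angle c = 2·arcsin(√a) = 1.61818 rad.
On the unit sphere the arc length equals the central angle: 1.6182.

1.6182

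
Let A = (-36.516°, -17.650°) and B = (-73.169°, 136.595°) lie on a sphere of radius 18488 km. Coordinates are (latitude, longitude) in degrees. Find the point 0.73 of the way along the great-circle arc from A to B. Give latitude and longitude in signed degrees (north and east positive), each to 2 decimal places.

Central angle δ = 1.2026 rad. Interpolating on the sphere with fraction f = 0.73:
P = [sin((1−f)δ)·A + sin(fδ)·B] / sin δ = 0.3419·A + 0.8247·B in Cartesian coordinates,
giving P = (0.0884, 0.0808, -0.9928), i.e. latitude -83.12°, longitude 42.41°.

-83.12°, 42.41°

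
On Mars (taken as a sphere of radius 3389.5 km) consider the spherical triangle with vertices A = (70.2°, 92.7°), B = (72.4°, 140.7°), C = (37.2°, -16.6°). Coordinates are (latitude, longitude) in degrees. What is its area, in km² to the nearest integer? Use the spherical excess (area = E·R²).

Side lengths (central angles): a = 1.2088, b = 1.0705, c = 0.2639 rad; semiperimeter s = 1.2716.
By l'Huilier's theorem, tan(E/4) = √[tan(s/2) tan((s−a)/2) tan((s−b)/2) tan((s−c)/2)], giving spherical excess E = 0.1436 rad.
Area = E·R² = 0.1436 × (3389.5)² ≈ 1649583 km².

1649583 km²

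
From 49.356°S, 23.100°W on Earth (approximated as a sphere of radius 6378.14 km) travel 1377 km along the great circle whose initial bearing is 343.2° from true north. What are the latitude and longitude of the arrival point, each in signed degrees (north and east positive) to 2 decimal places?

-37.41°, -27.57°

Angular distance δ = d/R = 1377/6378.14 = 0.21589 rad; initial bearing θ = 5.9900 rad.
sin φ₂ = sin φ₁ cos δ + cos φ₁ sin δ cos θ = (-0.7588)(0.9768) + (0.6514)(0.2142)(0.9573) = -0.6076, so φ₂ = -37.41°.
Δλ = atan2(sin θ sin δ cos φ₁, cos δ − sin φ₁ sin φ₂) = atan2(-0.0403, 0.5158) = -4.471°.
λ₂ = -23.100° − 4.471° = -27.57°.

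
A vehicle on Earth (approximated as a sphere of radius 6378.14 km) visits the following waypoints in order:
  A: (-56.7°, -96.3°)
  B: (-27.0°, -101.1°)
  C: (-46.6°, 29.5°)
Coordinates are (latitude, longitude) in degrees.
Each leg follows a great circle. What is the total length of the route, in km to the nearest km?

Leg A→B: central angle 0.5218 rad, distance 3328.2 km.
Leg B→C: central angle 1.6394 rad, distance 10456.3 km.
Total: 3328.2 + 10456.3 ≈ 13785 km.

13785 km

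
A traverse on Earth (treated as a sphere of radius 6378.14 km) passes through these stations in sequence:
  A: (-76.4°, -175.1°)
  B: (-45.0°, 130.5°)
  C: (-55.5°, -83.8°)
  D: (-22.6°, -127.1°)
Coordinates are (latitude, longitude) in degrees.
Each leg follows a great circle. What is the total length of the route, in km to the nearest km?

17763 km

Leg A→B: central angle 0.6696 rad, distance 4270.8 km.
Leg B→C: central angle 1.3162 rad, distance 8394.7 km.
Leg C→D: central angle 0.7992 rad, distance 5097.5 km.
Total: 4270.8 + 8394.7 + 5097.5 ≈ 17763 km.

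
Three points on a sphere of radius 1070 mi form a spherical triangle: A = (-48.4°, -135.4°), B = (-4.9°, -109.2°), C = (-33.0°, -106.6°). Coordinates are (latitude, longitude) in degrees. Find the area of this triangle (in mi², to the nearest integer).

109607 mi²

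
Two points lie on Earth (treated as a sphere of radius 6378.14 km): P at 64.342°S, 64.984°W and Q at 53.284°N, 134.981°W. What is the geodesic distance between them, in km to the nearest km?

14399 km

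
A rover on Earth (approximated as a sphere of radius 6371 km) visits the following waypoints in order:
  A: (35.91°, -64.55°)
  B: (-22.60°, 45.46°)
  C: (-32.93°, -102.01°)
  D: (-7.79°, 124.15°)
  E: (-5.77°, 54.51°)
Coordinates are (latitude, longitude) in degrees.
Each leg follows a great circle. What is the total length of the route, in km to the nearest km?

47193 km

Leg A→B: central angle 2.0729 rad, distance 13206.4 km.
Leg B→C: central angle 2.0313 rad, distance 12941.4 km.
Leg C→D: central angle 2.0971 rad, distance 13360.4 km.
Leg D→E: central angle 1.2062 rad, distance 7684.6 km.
Total: 13206.4 + 12941.4 + 13360.4 + 7684.6 ≈ 47193 km.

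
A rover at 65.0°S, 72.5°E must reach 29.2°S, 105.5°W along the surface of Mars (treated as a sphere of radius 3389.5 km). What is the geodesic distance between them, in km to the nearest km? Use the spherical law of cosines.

5075 km

With latitudes φ₁ = -65.000°, φ₂ = -29.200° and longitude difference Δλ = -178.000°:
cos c = sin φ₁ sin φ₂ + cos φ₁ cos φ₂ cos Δλ = (-0.9063)(-0.4879) + (0.4226)(0.8729)(-0.9994) = 0.07346,
so c = arccos(0.07346) = 1.49727 rad.
Distance = R·c = 3389.5 × 1.4973 ≈ 5075 km.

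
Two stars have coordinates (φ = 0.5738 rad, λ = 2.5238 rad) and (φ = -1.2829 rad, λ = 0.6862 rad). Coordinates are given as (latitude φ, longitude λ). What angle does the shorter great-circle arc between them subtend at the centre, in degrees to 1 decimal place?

In radians: φ₁ = 0.5738, φ₂ = -1.2829, Δλ = -105.287° = -1.8376 rad.
cos c = sin φ₁ sin φ₂ + cos φ₁ cos φ₂ cos Δλ = (0.5428)(-0.9588) + (0.8398)(0.2839)(-0.2636) = -0.58336,
so c = arccos(-0.58336) = 2.19365 rad.
So the angular separation is 125.7°.

125.7°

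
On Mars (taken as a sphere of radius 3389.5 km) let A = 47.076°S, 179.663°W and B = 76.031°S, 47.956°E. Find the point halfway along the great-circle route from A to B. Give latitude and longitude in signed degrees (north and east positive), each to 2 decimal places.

Central angle δ = 0.9276 rad. Interpolating on the sphere with fraction f = 0.5:
P = [sin((1−f)δ)·A + sin(fδ)·B] / sin δ = 0.5591·A + 0.5591·B in Cartesian coordinates,
giving P = (-0.2903, 0.0980, -0.9519), i.e. latitude -72.16°, longitude 161.35°.

-72.16°, 161.35°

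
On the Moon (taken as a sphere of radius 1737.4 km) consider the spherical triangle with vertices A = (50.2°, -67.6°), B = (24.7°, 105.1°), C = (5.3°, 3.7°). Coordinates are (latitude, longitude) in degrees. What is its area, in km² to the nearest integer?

4900044 km²

Side lengths (central angles): a = 1.7115, b = 1.2919, c = 1.8295 rad; semiperimeter s = 2.4164.
By l'Huilier's theorem, tan(E/4) = √[tan(s/2) tan((s−a)/2) tan((s−b)/2) tan((s−c)/2)], giving spherical excess E = 1.6233 rad.
Area = E·R² = 1.6233 × (1737.4)² ≈ 4900044 km².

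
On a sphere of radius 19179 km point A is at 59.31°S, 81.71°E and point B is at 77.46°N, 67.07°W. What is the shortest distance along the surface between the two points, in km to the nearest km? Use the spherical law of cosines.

53256 km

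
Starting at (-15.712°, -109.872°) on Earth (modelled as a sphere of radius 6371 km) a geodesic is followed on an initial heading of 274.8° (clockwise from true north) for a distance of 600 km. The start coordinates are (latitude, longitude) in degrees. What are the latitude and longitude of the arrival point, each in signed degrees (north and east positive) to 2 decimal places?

-15.19°, -115.44°

Angular distance δ = d/R = 600/6371 = 0.09418 rad; initial bearing θ = 4.7962 rad.
sin φ₂ = sin φ₁ cos δ + cos φ₁ sin δ cos θ = (-0.2708)(0.9956) + (0.9626)(0.0940)(0.0837) = -0.2620, so φ₂ = -15.19°.
Δλ = atan2(sin θ sin δ cos φ₁, cos δ − sin φ₁ sin φ₂) = atan2(-0.0902, 0.9246) = -5.572°.
λ₂ = -109.872° − 5.572° = -115.44°.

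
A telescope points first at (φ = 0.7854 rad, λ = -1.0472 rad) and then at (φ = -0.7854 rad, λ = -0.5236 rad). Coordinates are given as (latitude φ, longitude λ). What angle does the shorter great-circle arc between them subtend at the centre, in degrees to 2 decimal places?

In radians: φ₁ = 0.7854, φ₂ = -0.7854, Δλ = 30.000° = 0.5236 rad.
Haversine: a = sin²(Δφ/2) + cos φ₁ cos φ₂ sin²(Δλ/2) = 0.5000 + (0.7071)(0.7071)(0.0670) = 0.53350.
Central angle c = 2·arcsin(√a) = 1.63784 rad.
So the angular separation is 93.84°.

93.84°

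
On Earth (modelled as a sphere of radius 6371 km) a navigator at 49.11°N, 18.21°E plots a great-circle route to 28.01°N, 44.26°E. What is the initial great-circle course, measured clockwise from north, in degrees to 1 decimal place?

127.0°

With φ₁ = 0.8571, φ₂ = 0.4889, Δλ = 0.4547 rad, the forward-azimuth formula gives
θ = atan2( sin Δλ cos φ₂ , cos φ₁ sin φ₂ − sin φ₁ cos φ₂ cos Δλ ) = atan2(0.3877, -0.2922) = 127.00°.
So the initial bearing is 127.0°.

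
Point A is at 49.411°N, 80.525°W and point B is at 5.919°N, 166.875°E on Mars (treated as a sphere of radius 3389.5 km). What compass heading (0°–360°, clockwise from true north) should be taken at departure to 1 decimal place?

Δλ = -112.600° = -1.9652 rad.
y = sin Δλ · cos φ₂ = (-0.9232)(0.9947) = -0.9183
x = cos φ₁ sin φ₂ − sin φ₁ cos φ₂ cos Δλ = (0.6506)(0.1031) − (0.7594)(0.9947)(-0.3843) = 0.3574
θ = atan2(y, x) = -68.74°; adding 360° gives 291.3°.

291.3°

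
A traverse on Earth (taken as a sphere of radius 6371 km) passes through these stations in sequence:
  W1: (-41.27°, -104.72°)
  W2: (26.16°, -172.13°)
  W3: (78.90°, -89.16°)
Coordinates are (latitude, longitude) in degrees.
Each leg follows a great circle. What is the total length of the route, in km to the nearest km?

Leg W1→W2: central angle 1.6025 rad, distance 10209.3 km.
Leg W2→W3: central angle 1.0998 rad, distance 7006.8 km.
Total: 10209.3 + 7006.8 ≈ 17216 km.

17216 km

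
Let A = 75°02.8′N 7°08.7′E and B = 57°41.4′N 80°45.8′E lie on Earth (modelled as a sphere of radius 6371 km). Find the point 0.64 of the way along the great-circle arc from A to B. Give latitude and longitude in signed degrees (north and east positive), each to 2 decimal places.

66.99°, 66.99°

The central angle between A and B is δ = 0.5444 rad.
With f = 0.64, the slerp weights are sin((1−f)δ)/sin δ = 0.3760 and sin(fδ)/sin δ = 0.6592.
Weighted sum of the unit vectors: (0.3760)·(0.2560,0.0321,0.9661) + (0.6592)·(0.0858,0.5276,0.8452) = (0.1528, 0.3598, 0.9204).
Converting back: φ = atan2(z, √(x²+y²)) = 66.99°, λ = atan2(y, x) = 66.99°.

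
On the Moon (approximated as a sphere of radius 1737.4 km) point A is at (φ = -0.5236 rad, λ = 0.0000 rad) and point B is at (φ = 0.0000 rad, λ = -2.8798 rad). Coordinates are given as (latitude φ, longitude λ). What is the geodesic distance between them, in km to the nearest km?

4451 km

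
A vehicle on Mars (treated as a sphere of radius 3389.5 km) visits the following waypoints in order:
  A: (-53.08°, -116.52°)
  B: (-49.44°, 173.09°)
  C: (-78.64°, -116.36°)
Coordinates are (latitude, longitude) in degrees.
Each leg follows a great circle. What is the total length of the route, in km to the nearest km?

Leg A→B: central angle 0.7400 rad, distance 2508.2 km.
Leg B→C: central angle 0.6641 rad, distance 2250.9 km.
Total: 2508.2 + 2250.9 ≈ 4759 km.

4759 km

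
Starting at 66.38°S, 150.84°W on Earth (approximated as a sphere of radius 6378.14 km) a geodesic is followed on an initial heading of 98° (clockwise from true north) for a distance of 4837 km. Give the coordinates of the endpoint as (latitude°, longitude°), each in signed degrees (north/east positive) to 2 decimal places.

Angular distance δ = d/R = 4837/6378.14 = 0.75837 rad; initial bearing θ = 1.7104 rad.
sin φ₂ = sin φ₁ cos δ + cos φ₁ sin δ cos θ = (-0.9162)(0.7260) + (0.4007)(0.6877)(-0.1392) = -0.7035, so φ₂ = -44.71°.
Δλ = atan2(sin θ sin δ cos φ₁, cos δ − sin φ₁ sin φ₂) = atan2(0.2729, 0.0814) = 73.389°.
λ₂ = -150.840° + 73.389° = -77.45°.

-44.71°, -77.45°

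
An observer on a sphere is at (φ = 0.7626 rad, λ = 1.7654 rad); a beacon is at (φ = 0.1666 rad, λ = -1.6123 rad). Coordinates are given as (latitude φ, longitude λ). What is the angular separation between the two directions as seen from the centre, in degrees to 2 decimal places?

With latitudes φ₁ = 43.694°, φ₂ = 9.545° and longitude difference Δλ = 166.472°:
Haversine: a = sin²(Δφ/2) + cos φ₁ cos φ₂ sin²(Δλ/2) = 0.0862 + (0.7230)(0.9862)(0.9861) = 0.78935.
Central angle c = 2·arcsin(√a) = 2.18792 rad.
So the angular separation is 125.36°.

125.36°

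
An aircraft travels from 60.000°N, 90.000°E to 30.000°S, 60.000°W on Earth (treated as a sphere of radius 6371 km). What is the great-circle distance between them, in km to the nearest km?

16001 km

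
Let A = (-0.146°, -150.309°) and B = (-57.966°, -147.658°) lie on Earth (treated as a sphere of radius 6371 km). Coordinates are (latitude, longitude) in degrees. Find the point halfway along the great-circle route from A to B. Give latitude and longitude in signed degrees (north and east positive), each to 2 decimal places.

-29.06°, -149.39°

The central angle between A and B is δ = 1.0098 rad.
With f = 0.5, the slerp weights are sin((1−f)δ)/sin δ = 0.5713 and sin(fδ)/sin δ = 0.5713.
Weighted sum of the unit vectors: (0.5713)·(-0.8687,-0.4953,-0.0025) + (0.5713)·(-0.4481,-0.2838,-0.8477) = (-0.7523, -0.4451, -0.4858).
Converting back: φ = atan2(z, √(x²+y²)) = -29.06°, λ = atan2(y, x) = -149.39°.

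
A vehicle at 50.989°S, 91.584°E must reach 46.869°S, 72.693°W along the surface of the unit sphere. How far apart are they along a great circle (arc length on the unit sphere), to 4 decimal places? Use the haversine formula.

1.4174

In radians: φ₁ = -0.8899, φ₂ = -0.8180, Δλ = -164.277° = -2.8672 rad.
Haversine: a = sin²(Δφ/2) + cos φ₁ cos φ₂ sin²(Δλ/2) = 0.0013 + (0.6295)(0.6837)(0.9813) = 0.42359.
Central angle c = 2·arcsin(√a) = 1.41737 rad.
On the unit sphere the arc length equals the central angle: 1.4174.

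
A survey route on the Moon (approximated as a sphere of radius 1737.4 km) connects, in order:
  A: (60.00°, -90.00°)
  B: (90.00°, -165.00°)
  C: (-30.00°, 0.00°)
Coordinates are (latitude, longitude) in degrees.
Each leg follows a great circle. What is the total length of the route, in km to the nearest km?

4549 km

Leg A→B: central angle 0.5236 rad, distance 909.7 km.
Leg B→C: central angle 2.0944 rad, distance 3638.8 km.
Total: 909.7 + 3638.8 ≈ 4549 km.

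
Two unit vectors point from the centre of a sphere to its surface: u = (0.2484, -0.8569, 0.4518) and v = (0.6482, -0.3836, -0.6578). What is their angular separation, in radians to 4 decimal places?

u·v = 0.1925; |u| = 1.0001, |v| = 1.0000.
cos θ = (u·v)/(|u||v|) = 0.1925, so θ = 1.3771 rad.

1.3771 rad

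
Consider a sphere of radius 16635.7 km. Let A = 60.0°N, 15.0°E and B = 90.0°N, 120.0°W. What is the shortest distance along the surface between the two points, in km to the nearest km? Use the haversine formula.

8710 km

In radians: φ₁ = 1.0472, φ₂ = 1.5708, Δλ = -135.000° = -2.3562 rad.
Haversine: a = sin²(Δφ/2) + cos φ₁ cos φ₂ sin²(Δλ/2) = 0.0670 + (0.5000)(0.0000)(0.8536) = 0.06699.
Central angle c = 2·arcsin(√a) = 0.52360 rad.
Distance = R·c = 16635.7 × 0.5236 ≈ 8710 km.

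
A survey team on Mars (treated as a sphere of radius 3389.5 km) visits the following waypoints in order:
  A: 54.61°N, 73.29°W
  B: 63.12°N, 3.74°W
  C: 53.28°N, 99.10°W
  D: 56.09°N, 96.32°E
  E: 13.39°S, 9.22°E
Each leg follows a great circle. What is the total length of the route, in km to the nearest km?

14838 km

Leg A→B: central angle 0.6118 rad, distance 2073.6 km.
Leg B→C: central angle 0.8097 rad, distance 2744.5 km.
Leg C→D: central angle 1.2200 rad, distance 4135.1 km.
Leg D→E: central angle 1.7363 rad, distance 5885.1 km.
Total: 2073.6 + 2744.5 + 4135.1 + 5885.1 ≈ 14838 km.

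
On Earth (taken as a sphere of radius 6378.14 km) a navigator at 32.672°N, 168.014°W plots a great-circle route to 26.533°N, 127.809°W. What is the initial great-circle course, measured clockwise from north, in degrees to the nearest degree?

89°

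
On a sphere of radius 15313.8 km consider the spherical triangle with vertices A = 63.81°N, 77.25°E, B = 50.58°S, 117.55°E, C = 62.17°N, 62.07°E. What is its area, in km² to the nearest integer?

47108913 km²

Side lengths (central angles): a = 2.1120, b = 0.1234, c = 2.0708 rad; semiperimeter s = 2.1531.
By l'Huilier's theorem, tan(E/4) = √[tan(s/2) tan((s−a)/2) tan((s−b)/2) tan((s−c)/2)], giving spherical excess E = 0.2009 rad.
Area = E·R² = 0.2009 × (15313.8)² ≈ 47108913 km².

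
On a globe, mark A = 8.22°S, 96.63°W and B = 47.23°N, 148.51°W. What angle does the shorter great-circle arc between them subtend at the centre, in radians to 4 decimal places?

With latitudes φ₁ = -8.220°, φ₂ = 47.230° and longitude difference Δλ = -51.880°:
cos c = sin φ₁ sin φ₂ + cos φ₁ cos φ₂ cos Δλ = (-0.1430)(0.7341) + (0.9897)(0.6791)(0.6173) = 0.30993,
so c = arccos(0.30993) = 1.25568 rad.
So the angular separation is 1.2557 rad.

1.2557 rad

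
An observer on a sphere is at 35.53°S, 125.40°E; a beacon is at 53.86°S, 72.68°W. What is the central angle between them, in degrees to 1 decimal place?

89.3°

With latitudes φ₁ = -35.530°, φ₂ = -53.860° and longitude difference Δλ = 161.920°:
Haversine: a = sin²(Δφ/2) + cos φ₁ cos φ₂ sin²(Δλ/2) = 0.0254 + (0.8138)(0.5898)(0.9753) = 0.49347.
Central angle c = 2·arcsin(√a) = 1.55774 rad.
So the angular separation is 89.3°.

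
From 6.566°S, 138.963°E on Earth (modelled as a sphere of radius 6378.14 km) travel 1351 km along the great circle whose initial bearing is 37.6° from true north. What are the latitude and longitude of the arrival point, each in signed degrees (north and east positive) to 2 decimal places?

Angular distance δ = d/R = 1351/6378.14 = 0.21182 rad; initial bearing θ = 0.6562 rad.
sin φ₂ = sin φ₁ cos δ + cos φ₁ sin δ cos θ = (-0.1143)(0.9777) + (0.9934)(0.2102)(0.7923) = 0.0537, so φ₂ = 3.08°.
Δλ = atan2(sin θ sin δ cos φ₁, cos δ − sin φ₁ sin φ₂) = atan2(0.1274, 0.9838) = 7.381°.
λ₂ = 138.963° + 7.381° = 146.34°.

3.08°, 146.34°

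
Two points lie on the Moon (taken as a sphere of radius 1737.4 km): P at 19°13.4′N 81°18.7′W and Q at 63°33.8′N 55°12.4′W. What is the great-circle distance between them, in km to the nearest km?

1448 km

In radians: φ₁ = 0.3355, φ₂ = 1.1094, Δλ = 26.105° = 0.4556 rad.
cos c = sin φ₁ sin φ₂ + cos φ₁ cos φ₂ cos Δλ = (0.3293)(0.8954) + (0.9442)(0.4452)(0.8980) = 0.67232,
so c = arccos(0.67232) = 0.83346 rad.
Distance = R·c = 1737.4 × 0.8335 ≈ 1448 km.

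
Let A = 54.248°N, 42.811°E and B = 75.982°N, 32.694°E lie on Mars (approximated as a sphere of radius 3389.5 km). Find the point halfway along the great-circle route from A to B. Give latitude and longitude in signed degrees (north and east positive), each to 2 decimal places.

65.19°, 39.85°

Central angle δ = 0.3852 rad. Interpolating on the sphere with fraction f = 0.5:
P = [sin((1−f)δ)·A + sin(fδ)·B] / sin δ = 0.5094·A + 0.5094·B in Cartesian coordinates,
giving P = (0.3222, 0.2689, 0.9077), i.e. latitude 65.19°, longitude 39.85°.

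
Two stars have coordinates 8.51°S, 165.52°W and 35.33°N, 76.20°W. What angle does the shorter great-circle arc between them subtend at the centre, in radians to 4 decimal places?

1.6469 rad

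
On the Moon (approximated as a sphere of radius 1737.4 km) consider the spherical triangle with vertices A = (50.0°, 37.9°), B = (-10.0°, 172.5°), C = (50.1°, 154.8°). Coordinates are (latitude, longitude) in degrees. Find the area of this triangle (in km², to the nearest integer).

Side lengths (central angles): a = 1.0831, b = 1.1580, c = 2.1865 rad; semiperimeter s = 2.2138.
By l'Huilier's theorem, tan(E/4) = √[tan(s/2) tan((s−a)/2) tan((s−b)/2) tan((s−c)/2)], giving spherical excess E = 0.4008 rad.
Area = E·R² = 0.4008 × (1737.4)² ≈ 1209946 km².

1209946 km²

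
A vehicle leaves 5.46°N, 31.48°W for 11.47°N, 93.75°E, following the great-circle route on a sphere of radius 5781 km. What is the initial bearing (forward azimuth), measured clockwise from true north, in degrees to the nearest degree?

Δλ = 125.230° = 2.1857 rad.
y = sin Δλ · cos φ₂ = (0.8168)(0.9800) = 0.8005
x = cos φ₁ sin φ₂ − sin φ₁ cos φ₂ cos Δλ = (0.9955)(0.1989) − (0.0952)(0.9800)(-0.5769) = 0.2517
θ = atan2(y, x) = 72.54°, so the bearing is 73°.

73°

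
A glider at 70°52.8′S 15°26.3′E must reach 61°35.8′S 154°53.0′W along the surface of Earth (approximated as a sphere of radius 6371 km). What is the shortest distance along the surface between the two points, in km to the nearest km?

In radians: φ₁ = -1.2371, φ₂ = -1.0751, Δλ = -170.322° = -2.9727 rad.
cos c = sin φ₁ sin φ₂ + cos φ₁ cos φ₂ cos Δλ = (-0.9448)(-0.8796) + (0.3275)(0.4757)(-0.9858) = 0.67751,
so c = arccos(0.67751) = 0.82643 rad.
Distance = R·c = 6371 × 0.8264 ≈ 5265 km.

5265 km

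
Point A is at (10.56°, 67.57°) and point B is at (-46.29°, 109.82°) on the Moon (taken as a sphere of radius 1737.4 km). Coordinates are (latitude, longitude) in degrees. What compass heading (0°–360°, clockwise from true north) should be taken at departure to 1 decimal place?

150.0°

Δλ = 42.250° = 0.7374 rad.
y = sin Δλ · cos φ₂ = (0.6724)(0.6910) = 0.4646
x = cos φ₁ sin φ₂ − sin φ₁ cos φ₂ cos Δλ = (0.9831)(-0.7228) − (0.1833)(0.6910)(0.7402) = -0.8043
θ = atan2(y, x) = 149.99°, so the bearing is 150.0°.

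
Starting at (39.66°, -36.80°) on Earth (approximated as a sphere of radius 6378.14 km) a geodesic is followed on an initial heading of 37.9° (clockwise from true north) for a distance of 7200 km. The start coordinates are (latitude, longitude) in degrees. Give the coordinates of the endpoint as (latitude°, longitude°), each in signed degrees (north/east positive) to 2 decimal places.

55.29°, 65.98°

Angular distance δ = d/R = 7200/6378.14 = 1.12886 rad; initial bearing θ = 0.6615 rad.
sin φ₂ = sin φ₁ cos δ + cos φ₁ sin δ cos θ = (0.6382)(0.4277) + (0.7698)(0.9039)(0.7891) = 0.8221, so φ₂ = 55.29°.
Δλ = atan2(sin θ sin δ cos φ₁, cos δ − sin φ₁ sin φ₂) = atan2(0.4275, -0.0970) = 102.782°.
λ₂ = -36.800° + 102.782° = 65.98°.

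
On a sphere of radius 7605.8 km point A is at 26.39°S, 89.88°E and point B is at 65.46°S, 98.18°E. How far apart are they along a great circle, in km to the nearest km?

In radians: φ₁ = -0.4606, φ₂ = -1.1425, Δλ = 8.300° = 0.1449 rad.
Haversine: a = sin²(Δφ/2) + cos φ₁ cos φ₂ sin²(Δλ/2) = 0.1118 + (0.8958)(0.4153)(0.0052) = 0.11376.
Central angle c = 2·arcsin(√a) = 0.68806 rad.
Distance = R·c = 7605.8 × 0.6881 ≈ 5233 km.

5233 km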